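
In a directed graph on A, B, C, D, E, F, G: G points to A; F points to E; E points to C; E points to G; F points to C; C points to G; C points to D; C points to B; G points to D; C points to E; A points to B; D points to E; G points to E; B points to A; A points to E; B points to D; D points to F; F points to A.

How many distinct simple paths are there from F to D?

F→A→B→D
F→A→E→C→B→D
F→A→E→C→D
F→A→E→C→G→D
F→A→E→G→D
F→C→B→A→E→G→D
F→C→B→D
F→C→D
... and 10 more.

18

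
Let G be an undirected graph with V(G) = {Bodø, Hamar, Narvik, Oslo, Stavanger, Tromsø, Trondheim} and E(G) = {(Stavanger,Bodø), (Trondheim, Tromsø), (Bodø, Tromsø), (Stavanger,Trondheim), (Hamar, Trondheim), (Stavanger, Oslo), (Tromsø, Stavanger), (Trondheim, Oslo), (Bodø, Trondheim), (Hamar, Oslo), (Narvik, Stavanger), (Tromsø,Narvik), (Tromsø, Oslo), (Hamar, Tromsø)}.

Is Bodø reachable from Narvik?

Yes

Explore from Narvik.
Distance 1: reach Stavanger, Tromsø.
Distance 2: reach Bodø, Hamar, Oslo, Trondheim.
Found Bodø.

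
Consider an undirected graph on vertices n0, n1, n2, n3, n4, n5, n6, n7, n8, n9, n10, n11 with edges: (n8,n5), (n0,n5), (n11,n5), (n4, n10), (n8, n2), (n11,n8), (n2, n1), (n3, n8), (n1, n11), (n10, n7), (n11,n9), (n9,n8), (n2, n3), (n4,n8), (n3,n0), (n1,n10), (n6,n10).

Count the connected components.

1

From n0: component {n0, n1, n2, n3, n4, n5, n6, n7, n8, n9, n10, n11}.
That's 1 component.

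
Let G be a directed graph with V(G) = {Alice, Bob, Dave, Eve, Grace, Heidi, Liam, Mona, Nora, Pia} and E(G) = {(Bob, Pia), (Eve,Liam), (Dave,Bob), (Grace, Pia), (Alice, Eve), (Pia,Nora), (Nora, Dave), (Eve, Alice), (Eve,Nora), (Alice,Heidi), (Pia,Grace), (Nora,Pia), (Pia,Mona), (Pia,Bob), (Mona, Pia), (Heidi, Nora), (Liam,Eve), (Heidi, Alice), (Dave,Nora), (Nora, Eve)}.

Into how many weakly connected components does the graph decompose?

1

From Alice: component {Alice, Bob, Dave, Eve, Grace, Heidi, Liam, Mona, Nora, Pia}.
That's 1 component.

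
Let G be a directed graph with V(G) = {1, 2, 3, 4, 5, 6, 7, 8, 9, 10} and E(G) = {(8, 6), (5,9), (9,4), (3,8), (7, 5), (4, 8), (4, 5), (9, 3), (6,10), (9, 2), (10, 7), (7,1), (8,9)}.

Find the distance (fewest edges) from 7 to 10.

6

Distance 0: 7.
Distance 1: 1, 5.
Distance 2: 9.
Distance 3: 2, 3, 4.
Distance 4: 8.
Distance 5: 6.
Distance 6: 10 — contains 10.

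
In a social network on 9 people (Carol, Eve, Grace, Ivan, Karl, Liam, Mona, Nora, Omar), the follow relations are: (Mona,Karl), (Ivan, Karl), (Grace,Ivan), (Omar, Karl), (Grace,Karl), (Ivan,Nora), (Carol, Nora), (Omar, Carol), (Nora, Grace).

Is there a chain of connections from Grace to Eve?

Explore from Grace.
Distance 1: reach Ivan, Karl.
Distance 2: reach Nora.
The search from Grace is exhausted; no directed path reaches Eve.

No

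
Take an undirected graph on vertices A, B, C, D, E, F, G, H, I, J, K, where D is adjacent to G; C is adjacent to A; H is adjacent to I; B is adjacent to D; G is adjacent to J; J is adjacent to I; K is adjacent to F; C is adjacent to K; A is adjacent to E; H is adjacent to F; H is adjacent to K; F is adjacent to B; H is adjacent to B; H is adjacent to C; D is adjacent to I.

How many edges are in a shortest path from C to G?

Distance 0: C.
Distance 1: A, H, K.
Distance 2: B, E, F, I.
Distance 3: D, J.
Distance 4: G — contains G.

4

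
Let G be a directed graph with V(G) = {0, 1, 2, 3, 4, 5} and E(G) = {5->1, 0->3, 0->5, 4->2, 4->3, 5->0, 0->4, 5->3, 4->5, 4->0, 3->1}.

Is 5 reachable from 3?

Explore from 3.
Distance 1: reach 1.
The search from 3 is exhausted; no directed path reaches 5.

No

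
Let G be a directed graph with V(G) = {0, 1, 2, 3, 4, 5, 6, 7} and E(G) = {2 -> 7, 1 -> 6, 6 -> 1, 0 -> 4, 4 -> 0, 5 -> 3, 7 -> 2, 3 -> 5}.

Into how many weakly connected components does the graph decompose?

From 0: component {0, 4}.
From 1: component {1, 6}.
From 2: component {2, 7}.
From 3: component {3, 5}.
That's 4 components.

4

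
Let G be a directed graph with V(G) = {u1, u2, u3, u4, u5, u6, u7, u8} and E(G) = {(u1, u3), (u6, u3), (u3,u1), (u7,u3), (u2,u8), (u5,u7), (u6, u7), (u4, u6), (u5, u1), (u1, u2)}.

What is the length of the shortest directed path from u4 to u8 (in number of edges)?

Distance 0: u4.
Distance 1: u6.
Distance 2: u3, u7.
Distance 3: u1.
Distance 4: u2.
Distance 5: u8 — contains u8.

5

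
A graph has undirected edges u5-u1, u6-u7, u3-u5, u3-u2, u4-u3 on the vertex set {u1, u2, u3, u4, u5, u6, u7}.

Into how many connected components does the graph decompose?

From u1: component {u1, u2, u3, u4, u5}.
From u6: component {u6, u7}.
That's 2 components.

2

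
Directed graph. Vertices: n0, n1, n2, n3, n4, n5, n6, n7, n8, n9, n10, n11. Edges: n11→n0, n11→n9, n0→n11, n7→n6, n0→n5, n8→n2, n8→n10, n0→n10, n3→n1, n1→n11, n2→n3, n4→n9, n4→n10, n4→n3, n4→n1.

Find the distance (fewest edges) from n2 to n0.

4

Distance 0: n2.
Distance 1: n3.
Distance 2: n1.
Distance 3: n11.
Distance 4: n0, n9 — contains n0.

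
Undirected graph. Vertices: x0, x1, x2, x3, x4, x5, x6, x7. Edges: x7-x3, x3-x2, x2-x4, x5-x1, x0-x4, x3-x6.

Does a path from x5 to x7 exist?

No

Explore from x5.
Distance 1: reach x1.
The search is exhausted without reaching x7; it lies in a different component.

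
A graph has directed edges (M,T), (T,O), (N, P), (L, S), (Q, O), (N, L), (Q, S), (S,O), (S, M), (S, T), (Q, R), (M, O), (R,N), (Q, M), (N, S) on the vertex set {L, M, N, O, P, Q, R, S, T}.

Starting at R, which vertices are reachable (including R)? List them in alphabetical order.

L, M, N, O, P, R, S, T

Start at R.
Its neighbours: N.
Then their neighbours: L, P, S.
Then next layer: M, O, T.
Nothing further is reachable.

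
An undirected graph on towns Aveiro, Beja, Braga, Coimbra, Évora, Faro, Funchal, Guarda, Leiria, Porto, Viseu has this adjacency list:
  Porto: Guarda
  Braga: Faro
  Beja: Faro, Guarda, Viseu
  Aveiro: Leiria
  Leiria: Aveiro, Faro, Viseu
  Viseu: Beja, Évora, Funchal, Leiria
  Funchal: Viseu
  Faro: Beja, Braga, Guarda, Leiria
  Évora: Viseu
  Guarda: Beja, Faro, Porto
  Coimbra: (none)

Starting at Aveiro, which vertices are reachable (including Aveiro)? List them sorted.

Start at Aveiro.
Its neighbours: Leiria.
Then their neighbours: Faro, Viseu.
Then next layer: Beja, Braga, Évora, Funchal, Guarda.
Then next layer: Porto.
Nothing further is reachable.

Aveiro, Beja, Braga, Évora, Faro, Funchal, Guarda, Leiria, Porto, Viseu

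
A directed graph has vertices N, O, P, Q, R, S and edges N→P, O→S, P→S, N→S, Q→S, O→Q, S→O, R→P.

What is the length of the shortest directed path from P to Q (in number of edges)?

Distance 0: P.
Distance 1: S.
Distance 2: O.
Distance 3: Q — contains Q.

3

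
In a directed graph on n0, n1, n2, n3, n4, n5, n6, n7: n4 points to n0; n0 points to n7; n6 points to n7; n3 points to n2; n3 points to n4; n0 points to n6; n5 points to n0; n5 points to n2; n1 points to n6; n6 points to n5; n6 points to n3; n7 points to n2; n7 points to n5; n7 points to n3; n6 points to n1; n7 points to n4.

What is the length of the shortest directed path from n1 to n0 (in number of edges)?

3

Distance 0: n1.
Distance 1: n6.
Distance 2: n3, n5, n7.
Distance 3: n0, n2, n4 — contains n0.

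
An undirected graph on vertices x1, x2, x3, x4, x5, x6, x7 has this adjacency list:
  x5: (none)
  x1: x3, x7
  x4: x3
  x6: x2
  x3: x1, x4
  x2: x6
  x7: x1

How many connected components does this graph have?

From x1: component {x1, x3, x4, x7}.
From x2: component {x2, x6}.
From x5: component {x5}.
That's 3 components.

3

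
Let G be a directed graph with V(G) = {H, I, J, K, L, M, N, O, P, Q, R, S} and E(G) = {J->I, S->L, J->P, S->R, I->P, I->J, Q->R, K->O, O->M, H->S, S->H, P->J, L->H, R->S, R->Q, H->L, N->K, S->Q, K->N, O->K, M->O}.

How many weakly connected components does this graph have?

3

From H: component {H, L, Q, R, S}.
From I: component {I, J, P}.
From K: component {K, M, N, O}.
That's 3 components.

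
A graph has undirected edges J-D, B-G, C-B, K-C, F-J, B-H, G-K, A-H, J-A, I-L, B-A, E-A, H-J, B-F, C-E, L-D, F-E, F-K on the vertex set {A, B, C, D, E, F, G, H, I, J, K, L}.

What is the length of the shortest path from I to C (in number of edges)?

Distance 0: I.
Distance 1: L.
Distance 2: D.
Distance 3: J.
Distance 4: A, F, H.
Distance 5: B, E, K.
Distance 6: C, G — contains C.

6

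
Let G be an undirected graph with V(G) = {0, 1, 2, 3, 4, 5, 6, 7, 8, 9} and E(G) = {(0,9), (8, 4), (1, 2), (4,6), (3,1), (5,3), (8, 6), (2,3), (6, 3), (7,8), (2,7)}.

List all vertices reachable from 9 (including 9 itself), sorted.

Start at 9.
Its neighbours: 0.
Nothing further is reachable.

0, 9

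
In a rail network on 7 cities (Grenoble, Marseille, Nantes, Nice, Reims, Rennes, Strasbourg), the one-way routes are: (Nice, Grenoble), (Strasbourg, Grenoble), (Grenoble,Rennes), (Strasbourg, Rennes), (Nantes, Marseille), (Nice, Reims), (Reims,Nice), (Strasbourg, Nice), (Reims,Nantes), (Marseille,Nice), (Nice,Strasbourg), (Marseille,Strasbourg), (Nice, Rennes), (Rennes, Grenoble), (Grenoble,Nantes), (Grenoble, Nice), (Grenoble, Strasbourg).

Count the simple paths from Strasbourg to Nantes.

7

Strasbourg→Grenoble→Nantes
Strasbourg→Grenoble→Nice→Reims→Nantes
Strasbourg→Nice→Grenoble→Nantes
Strasbourg→Nice→Reims→Nantes
Strasbourg→Nice→Rennes→Grenoble→Nantes
Strasbourg→Rennes→Grenoble→Nantes
Strasbourg→Rennes→Grenoble→Nice→Reims→Nantes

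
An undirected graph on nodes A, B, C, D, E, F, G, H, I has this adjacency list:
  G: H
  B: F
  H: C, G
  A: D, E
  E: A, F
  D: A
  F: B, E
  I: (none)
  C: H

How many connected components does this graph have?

From A: component {A, B, D, E, F}.
From C: component {C, G, H}.
From I: component {I}.
That's 3 components.

3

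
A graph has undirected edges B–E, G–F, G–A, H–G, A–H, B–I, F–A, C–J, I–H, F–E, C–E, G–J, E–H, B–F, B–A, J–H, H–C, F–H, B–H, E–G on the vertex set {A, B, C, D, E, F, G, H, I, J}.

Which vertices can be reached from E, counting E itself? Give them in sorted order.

A, B, C, E, F, G, H, I, J

Start at E.
Its neighbours: B, C, F, G, H.
Then their neighbours: A, I, J.
Nothing further is reachable.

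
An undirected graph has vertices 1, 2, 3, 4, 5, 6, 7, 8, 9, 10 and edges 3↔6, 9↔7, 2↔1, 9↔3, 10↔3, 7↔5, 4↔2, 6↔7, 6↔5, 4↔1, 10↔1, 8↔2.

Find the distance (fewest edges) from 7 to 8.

6

Distance 0: 7.
Distance 1: 5, 6, 9.
Distance 2: 3.
Distance 3: 10.
Distance 4: 1.
Distance 5: 2, 4.
Distance 6: 8 — contains 8.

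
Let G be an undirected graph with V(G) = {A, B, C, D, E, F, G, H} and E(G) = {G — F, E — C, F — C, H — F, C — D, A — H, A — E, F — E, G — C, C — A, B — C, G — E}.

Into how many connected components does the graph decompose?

1

From A: component {A, B, C, D, E, F, G, H}.
That's 1 component.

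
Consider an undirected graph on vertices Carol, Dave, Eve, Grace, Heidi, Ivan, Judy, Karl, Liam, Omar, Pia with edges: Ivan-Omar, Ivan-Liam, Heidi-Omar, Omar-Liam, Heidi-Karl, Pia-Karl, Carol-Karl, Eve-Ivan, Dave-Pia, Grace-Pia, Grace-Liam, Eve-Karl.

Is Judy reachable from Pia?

Explore from Pia.
Distance 1: reach Dave, Grace, Karl.
Distance 2: reach Carol, Eve, Heidi, Liam.
Distance 3: reach Ivan, Omar.
The search is exhausted without reaching Judy; it lies in a different component.

No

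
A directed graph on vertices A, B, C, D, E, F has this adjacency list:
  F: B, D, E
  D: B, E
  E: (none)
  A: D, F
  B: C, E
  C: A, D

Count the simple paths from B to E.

5

B→C→A→D→E
B→C→A→F→D→E
B→C→A→F→E
B→C→D→E
B→E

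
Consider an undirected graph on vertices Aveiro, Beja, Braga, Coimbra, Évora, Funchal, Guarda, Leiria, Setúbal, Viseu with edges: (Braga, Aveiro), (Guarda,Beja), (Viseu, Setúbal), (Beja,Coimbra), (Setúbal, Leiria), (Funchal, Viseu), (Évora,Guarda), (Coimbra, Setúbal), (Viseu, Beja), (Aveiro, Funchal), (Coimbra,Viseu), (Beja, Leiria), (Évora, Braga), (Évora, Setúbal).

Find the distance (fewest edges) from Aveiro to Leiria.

Distance 0: Aveiro.
Distance 1: Braga, Funchal.
Distance 2: Évora, Viseu.
Distance 3: Beja, Coimbra, Guarda, Setúbal.
Distance 4: Leiria — contains Leiria.

4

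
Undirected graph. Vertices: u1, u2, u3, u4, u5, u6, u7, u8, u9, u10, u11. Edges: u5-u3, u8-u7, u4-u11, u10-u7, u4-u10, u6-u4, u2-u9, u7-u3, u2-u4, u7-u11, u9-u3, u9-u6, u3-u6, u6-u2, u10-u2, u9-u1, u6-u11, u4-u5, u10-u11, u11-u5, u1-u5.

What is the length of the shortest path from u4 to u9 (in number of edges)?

2

Distance 0: u4.
Distance 1: u2, u5, u6, u10, u11.
Distance 2: u1, u3, u7, u9 — contains u9.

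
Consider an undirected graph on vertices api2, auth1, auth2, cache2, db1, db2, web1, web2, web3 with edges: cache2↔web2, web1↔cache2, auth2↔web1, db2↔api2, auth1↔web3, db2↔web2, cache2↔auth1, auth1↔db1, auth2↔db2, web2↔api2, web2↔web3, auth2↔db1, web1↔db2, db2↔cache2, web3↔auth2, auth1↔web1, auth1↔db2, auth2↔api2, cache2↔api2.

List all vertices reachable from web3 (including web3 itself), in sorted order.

Start at web3.
Its neighbours: auth1, auth2, web2.
Then their neighbours: api2, cache2, db1, db2, web1.
Every vertex is now reached.

api2, auth1, auth2, cache2, db1, db2, web1, web2, web3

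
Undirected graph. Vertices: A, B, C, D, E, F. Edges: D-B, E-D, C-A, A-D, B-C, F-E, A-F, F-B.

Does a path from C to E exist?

Explore from C.
Distance 1: reach A, B.
Distance 2: reach D, F.
Distance 3: reach E.
Found E.

Yes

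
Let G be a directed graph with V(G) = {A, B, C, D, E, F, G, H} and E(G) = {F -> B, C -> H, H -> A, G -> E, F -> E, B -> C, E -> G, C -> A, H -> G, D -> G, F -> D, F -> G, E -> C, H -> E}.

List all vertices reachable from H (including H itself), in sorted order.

Start at H.
Its neighbours: A, E, G.
Then their neighbours: C.
Nothing further is reachable.

A, C, E, G, H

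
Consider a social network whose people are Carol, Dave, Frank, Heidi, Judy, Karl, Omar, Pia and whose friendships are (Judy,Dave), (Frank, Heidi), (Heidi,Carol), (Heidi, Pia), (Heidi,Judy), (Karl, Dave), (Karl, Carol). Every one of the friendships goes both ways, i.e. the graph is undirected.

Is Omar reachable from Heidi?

Explore from Heidi.
Distance 1: reach Carol, Frank, Judy, Pia.
Distance 2: reach Dave, Karl.
The search is exhausted without reaching Omar; it lies in a different component.

No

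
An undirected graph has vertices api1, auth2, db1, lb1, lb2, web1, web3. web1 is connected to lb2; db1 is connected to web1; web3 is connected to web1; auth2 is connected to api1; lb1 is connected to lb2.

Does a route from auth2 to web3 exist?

Explore from auth2.
Distance 1: reach api1.
The search is exhausted without reaching web3; it lies in a different component.

No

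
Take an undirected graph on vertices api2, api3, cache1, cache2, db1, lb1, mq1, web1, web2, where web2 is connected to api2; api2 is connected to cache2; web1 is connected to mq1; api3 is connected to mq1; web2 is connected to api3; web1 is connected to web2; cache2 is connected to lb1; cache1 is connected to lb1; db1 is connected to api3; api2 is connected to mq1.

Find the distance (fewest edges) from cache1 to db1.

6

Distance 0: cache1.
Distance 1: lb1.
Distance 2: cache2.
Distance 3: api2.
Distance 4: mq1, web2.
Distance 5: api3, web1.
Distance 6: db1 — contains db1.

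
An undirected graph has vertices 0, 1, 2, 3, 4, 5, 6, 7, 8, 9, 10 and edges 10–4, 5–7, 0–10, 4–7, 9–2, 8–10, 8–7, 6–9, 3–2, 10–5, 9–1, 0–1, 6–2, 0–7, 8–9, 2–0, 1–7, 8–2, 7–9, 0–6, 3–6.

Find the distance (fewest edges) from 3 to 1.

Distance 0: 3.
Distance 1: 2, 6.
Distance 2: 0, 8, 9.
Distance 3: 1, 7, 10 — contains 1.

3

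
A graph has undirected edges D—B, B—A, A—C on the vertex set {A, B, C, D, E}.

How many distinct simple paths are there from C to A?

C–A

1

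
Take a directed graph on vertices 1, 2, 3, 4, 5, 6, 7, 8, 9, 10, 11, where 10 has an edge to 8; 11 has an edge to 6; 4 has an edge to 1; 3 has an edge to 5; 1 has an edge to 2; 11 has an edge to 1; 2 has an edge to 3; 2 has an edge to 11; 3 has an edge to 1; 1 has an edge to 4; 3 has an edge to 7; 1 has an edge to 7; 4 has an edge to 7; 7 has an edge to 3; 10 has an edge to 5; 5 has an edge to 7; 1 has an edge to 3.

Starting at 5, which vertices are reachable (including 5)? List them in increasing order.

1, 2, 3, 4, 5, 6, 7, 11

Start at 5.
Its neighbours: 7.
Then their neighbours: 3.
Then next layer: 1.
Then next layer: 2, 4.
Then next layer: 11.
Then next layer: 6.
Nothing further is reachable.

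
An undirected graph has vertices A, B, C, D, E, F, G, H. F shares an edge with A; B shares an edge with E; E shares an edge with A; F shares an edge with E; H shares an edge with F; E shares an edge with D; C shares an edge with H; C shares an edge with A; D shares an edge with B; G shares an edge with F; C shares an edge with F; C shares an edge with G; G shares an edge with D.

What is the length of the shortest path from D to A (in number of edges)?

Distance 0: D.
Distance 1: B, E, G.
Distance 2: A, C, F — contains A.

2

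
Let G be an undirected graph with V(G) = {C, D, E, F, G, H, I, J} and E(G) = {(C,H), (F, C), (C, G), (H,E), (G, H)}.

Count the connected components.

4

From C: component {C, E, F, G, H}.
From D: component {D}.
From I: component {I}.
From J: component {J}.
That's 4 components.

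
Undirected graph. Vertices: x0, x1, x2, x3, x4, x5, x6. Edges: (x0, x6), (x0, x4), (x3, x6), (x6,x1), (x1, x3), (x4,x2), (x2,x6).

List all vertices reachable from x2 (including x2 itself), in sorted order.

Start at x2.
Its neighbours: x4, x6.
Then their neighbours: x0, x1, x3.
Nothing further is reachable.

x0, x1, x2, x3, x4, x6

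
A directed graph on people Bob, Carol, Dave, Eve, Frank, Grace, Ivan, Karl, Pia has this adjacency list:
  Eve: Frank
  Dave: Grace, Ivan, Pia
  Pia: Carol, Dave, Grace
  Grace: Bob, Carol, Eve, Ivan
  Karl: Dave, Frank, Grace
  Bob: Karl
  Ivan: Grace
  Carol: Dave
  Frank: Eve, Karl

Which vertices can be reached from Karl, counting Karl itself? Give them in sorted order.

Start at Karl.
Its neighbours: Dave, Frank, Grace.
Then their neighbours: Bob, Carol, Eve, Ivan, Pia.
Every vertex is now reached.

Bob, Carol, Dave, Eve, Frank, Grace, Ivan, Karl, Pia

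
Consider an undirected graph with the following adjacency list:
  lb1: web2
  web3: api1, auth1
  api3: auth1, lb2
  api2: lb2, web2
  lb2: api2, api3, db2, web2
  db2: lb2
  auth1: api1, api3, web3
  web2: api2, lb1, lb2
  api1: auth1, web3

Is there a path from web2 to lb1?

Explore from web2.
Distance 1: reach api2, lb1, lb2.
Found lb1.

Yes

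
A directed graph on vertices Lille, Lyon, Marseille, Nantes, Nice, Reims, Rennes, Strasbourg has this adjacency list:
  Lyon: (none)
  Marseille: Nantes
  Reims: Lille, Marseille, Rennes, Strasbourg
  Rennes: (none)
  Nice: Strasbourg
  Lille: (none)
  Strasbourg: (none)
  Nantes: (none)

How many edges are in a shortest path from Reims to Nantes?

Distance 0: Reims.
Distance 1: Lille, Marseille, Rennes, Strasbourg.
Distance 2: Nantes — contains Nantes.

2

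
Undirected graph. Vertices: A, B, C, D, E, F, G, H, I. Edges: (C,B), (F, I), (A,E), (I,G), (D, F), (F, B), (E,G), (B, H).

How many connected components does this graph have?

From A: component {A, B, C, D, E, F, G, H, I}.
That's 1 component.

1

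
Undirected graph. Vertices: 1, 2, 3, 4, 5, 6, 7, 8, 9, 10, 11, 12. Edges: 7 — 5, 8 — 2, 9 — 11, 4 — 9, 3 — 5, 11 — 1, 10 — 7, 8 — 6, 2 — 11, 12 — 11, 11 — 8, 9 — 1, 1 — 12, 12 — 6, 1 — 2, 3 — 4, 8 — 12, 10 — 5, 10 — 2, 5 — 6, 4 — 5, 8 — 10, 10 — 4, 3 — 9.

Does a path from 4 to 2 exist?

Explore from 4.
Distance 1: reach 3, 5, 9, 10.
Distance 2: reach 1, 2, 6, 7, 8, 11.
Found 2.

Yes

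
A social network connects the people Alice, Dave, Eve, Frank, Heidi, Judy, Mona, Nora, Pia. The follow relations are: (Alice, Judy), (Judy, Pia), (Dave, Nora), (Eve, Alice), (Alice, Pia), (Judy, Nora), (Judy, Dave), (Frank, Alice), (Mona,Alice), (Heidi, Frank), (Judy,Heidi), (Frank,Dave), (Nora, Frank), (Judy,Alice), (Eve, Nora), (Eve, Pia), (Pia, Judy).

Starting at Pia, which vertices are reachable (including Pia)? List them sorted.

Start at Pia.
Its neighbours: Judy.
Then their neighbours: Alice, Dave, Heidi, Nora.
Then next layer: Frank.
Nothing further is reachable.

Alice, Dave, Frank, Heidi, Judy, Nora, Pia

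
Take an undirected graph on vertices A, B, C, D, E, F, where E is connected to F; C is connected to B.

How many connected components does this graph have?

4

From A: component {A}.
From B: component {B, C}.
From D: component {D}.
From E: component {E, F}.
That's 4 components.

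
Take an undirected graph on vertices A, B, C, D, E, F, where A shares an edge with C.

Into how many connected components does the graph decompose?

From A: component {A, C}.
From B: component {B}.
From D: component {D}.
From E: component {E}.
From F: component {F}.
That's 5 components.

5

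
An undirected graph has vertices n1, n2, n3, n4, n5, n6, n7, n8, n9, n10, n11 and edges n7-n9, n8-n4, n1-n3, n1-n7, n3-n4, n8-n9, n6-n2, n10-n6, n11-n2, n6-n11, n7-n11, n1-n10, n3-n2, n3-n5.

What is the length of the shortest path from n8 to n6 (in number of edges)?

4

Distance 0: n8.
Distance 1: n4, n9.
Distance 2: n3, n7.
Distance 3: n1, n2, n5, n11.
Distance 4: n6, n10 — contains n6.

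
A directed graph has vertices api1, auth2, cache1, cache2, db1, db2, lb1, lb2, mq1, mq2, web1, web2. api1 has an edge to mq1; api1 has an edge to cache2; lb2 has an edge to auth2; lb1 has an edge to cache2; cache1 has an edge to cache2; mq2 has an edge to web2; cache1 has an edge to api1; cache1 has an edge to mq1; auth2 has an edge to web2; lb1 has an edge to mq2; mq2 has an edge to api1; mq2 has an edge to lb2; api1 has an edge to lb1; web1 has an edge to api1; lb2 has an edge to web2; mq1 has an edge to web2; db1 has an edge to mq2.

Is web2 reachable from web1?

Explore from web1.
Distance 1: reach api1.
Distance 2: reach cache2, lb1, mq1.
Distance 3: reach mq2, web2.
Found web2.

Yes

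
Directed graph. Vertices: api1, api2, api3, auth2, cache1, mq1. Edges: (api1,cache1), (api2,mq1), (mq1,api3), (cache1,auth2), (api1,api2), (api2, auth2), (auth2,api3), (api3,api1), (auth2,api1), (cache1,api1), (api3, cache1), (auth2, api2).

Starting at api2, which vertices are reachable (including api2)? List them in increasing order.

Start at api2.
Its neighbours: auth2, mq1.
Then their neighbours: api1, api3.
Then next layer: cache1.
Every vertex is now reached.

api1, api2, api3, auth2, cache1, mq1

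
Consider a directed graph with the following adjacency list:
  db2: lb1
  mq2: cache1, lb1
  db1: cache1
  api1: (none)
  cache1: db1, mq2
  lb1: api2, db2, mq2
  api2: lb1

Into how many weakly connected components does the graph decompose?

From api1: component {api1}.
From api2: component {api2, cache1, db1, db2, lb1, mq2}.
That's 2 components.

2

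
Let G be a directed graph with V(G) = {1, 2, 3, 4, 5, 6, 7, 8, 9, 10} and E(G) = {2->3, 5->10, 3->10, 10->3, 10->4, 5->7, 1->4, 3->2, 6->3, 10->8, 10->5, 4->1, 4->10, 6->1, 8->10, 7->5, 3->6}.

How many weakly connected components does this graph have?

From 1: component {1, 2, 3, 4, 5, 6, 7, 8, 10}.
From 9: component {9}.
That's 2 components.

2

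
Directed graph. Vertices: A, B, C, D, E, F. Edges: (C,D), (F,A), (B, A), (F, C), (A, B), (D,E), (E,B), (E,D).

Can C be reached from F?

Explore from F.
Distance 1: reach A, C.
Found C.

Yes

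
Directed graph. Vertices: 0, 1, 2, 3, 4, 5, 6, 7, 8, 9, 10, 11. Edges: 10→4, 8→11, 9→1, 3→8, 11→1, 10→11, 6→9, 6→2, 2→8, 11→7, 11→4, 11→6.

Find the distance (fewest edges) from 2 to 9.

4

Distance 0: 2.
Distance 1: 8.
Distance 2: 11.
Distance 3: 1, 4, 6, 7.
Distance 4: 9 — contains 9.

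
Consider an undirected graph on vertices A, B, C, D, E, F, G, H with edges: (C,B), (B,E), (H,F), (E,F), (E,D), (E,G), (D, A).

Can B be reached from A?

Explore from A.
Distance 1: reach D.
Distance 2: reach E.
Distance 3: reach B, F, G.
Found B.

Yes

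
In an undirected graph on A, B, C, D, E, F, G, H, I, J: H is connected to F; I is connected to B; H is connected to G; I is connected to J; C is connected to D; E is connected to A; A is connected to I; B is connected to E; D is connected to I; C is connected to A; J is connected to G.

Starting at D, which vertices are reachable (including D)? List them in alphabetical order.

A, B, C, D, E, F, G, H, I, J

Start at D.
Its neighbours: C, I.
Then their neighbours: A, B, J.
Then next layer: E, G.
Then next layer: H.
Then next layer: F.
Every vertex is now reached.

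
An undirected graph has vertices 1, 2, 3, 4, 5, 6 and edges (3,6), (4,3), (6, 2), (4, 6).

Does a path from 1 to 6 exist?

No

1 has no edges, so nothing is reachable from it.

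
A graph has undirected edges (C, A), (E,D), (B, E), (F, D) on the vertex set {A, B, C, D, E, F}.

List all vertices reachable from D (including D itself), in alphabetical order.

Start at D.
Its neighbours: E, F.
Then their neighbours: B.
Nothing further is reachable.

B, D, E, F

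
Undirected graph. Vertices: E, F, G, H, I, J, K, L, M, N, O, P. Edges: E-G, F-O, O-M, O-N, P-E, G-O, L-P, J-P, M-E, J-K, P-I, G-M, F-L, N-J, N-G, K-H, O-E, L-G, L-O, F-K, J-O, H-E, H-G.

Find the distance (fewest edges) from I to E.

2

Distance 0: I.
Distance 1: P.
Distance 2: E, J, L — contains E.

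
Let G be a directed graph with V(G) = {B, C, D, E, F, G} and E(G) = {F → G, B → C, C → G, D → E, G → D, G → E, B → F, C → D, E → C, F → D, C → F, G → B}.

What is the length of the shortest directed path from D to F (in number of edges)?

Distance 0: D.
Distance 1: E.
Distance 2: C.
Distance 3: F, G — contains F.

3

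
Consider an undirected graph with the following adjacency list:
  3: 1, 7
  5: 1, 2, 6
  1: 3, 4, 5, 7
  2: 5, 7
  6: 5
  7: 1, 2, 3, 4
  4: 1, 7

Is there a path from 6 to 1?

Yes

Explore from 6.
Distance 1: reach 5.
Distance 2: reach 1, 2.
Found 1.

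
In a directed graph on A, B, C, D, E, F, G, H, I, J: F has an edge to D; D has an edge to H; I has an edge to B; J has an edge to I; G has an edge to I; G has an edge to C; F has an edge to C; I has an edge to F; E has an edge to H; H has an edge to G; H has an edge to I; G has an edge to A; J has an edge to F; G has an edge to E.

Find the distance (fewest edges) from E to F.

Distance 0: E.
Distance 1: H.
Distance 2: G, I.
Distance 3: A, B, C, F — contains F.

3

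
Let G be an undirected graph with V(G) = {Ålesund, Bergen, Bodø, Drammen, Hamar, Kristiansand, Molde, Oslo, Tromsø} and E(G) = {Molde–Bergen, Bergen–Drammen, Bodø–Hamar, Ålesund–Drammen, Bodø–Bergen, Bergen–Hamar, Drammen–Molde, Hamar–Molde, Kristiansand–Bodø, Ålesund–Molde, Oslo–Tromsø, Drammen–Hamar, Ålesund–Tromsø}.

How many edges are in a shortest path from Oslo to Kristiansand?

6

Distance 0: Oslo.
Distance 1: Tromsø.
Distance 2: Ålesund.
Distance 3: Drammen, Molde.
Distance 4: Bergen, Hamar.
Distance 5: Bodø.
Distance 6: Kristiansand — contains Kristiansand.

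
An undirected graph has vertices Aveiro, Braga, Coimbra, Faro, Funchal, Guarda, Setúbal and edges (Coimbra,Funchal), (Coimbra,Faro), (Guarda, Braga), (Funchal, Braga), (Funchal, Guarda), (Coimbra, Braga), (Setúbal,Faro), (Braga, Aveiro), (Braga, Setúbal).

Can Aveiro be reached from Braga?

Explore from Braga.
Distance 1: reach Aveiro, Coimbra, Funchal, Guarda, Setúbal.
Found Aveiro.

Yes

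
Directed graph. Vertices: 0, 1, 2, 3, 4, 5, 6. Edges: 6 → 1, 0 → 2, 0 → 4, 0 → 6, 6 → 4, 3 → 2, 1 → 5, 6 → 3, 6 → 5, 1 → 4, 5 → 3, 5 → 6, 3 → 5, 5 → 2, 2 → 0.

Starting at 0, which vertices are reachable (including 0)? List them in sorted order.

0, 1, 2, 3, 4, 5, 6

Start at 0.
Its neighbours: 2, 4, 6.
Then their neighbours: 1, 3, 5.
Every vertex is now reached.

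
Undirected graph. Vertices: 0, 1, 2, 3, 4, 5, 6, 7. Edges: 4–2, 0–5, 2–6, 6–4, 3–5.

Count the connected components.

4

From 0: component {0, 3, 5}.
From 1: component {1}.
From 2: component {2, 4, 6}.
From 7: component {7}.
That's 4 components.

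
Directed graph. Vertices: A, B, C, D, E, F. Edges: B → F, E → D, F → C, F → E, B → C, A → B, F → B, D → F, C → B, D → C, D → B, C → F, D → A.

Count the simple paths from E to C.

7

E→D→A→B→C
E→D→A→B→F→C
E→D→B→C
E→D→B→F→C
E→D→C
E→D→F→B→C
E→D→F→C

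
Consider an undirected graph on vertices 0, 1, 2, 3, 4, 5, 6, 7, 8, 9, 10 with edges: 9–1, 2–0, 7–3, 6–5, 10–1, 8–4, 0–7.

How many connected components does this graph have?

4

From 0: component {0, 2, 3, 7}.
From 1: component {1, 9, 10}.
From 4: component {4, 8}.
From 5: component {5, 6}.
That's 4 components.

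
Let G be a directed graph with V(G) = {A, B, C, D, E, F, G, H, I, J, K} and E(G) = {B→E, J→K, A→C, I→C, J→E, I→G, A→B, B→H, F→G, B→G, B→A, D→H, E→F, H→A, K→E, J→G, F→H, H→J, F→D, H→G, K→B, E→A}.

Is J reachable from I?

Explore from I.
Distance 1: reach C, G.
The search from I is exhausted; no directed path reaches J.

No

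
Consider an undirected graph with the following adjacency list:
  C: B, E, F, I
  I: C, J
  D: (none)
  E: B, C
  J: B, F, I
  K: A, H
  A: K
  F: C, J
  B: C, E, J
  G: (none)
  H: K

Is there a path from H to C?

Explore from H.
Distance 1: reach K.
Distance 2: reach A.
The search is exhausted without reaching C; it lies in a different component.

No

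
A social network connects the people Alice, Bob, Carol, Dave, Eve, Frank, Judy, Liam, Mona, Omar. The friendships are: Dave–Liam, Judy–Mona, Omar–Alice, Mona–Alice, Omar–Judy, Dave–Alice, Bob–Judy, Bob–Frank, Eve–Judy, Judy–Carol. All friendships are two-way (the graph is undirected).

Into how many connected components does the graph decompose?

From Alice: component {Alice, Bob, Carol, Dave, Eve, Frank, Judy, Liam, Mona, Omar}.
That's 1 component.

1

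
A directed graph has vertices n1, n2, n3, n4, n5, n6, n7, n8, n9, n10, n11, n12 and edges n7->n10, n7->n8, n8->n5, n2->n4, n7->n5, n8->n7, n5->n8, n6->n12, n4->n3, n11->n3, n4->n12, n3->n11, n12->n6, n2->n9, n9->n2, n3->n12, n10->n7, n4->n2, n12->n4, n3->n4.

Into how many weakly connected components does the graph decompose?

3

From n1: component {n1}.
From n2: component {n2, n3, n4, n6, n9, n11, n12}.
From n5: component {n5, n7, n8, n10}.
That's 3 components.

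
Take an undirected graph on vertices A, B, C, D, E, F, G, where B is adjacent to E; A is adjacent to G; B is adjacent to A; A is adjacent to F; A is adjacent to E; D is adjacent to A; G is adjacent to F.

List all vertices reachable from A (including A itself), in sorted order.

Start at A.
Its neighbours: B, D, E, F, G.
Nothing further is reachable.

A, B, D, E, F, G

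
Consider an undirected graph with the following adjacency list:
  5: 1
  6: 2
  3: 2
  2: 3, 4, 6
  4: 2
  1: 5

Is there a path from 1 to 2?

Explore from 1.
Distance 1: reach 5.
The search is exhausted without reaching 2; it lies in a different component.

No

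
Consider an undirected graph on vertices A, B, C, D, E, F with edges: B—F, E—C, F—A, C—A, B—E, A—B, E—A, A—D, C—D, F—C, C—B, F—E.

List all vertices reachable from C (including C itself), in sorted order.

Start at C.
Its neighbours: A, B, D, E, F.
Every vertex is now reached.

A, B, C, D, E, F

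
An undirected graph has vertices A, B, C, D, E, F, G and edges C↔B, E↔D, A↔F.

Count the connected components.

From A: component {A, F}.
From B: component {B, C}.
From D: component {D, E}.
From G: component {G}.
That's 4 components.

4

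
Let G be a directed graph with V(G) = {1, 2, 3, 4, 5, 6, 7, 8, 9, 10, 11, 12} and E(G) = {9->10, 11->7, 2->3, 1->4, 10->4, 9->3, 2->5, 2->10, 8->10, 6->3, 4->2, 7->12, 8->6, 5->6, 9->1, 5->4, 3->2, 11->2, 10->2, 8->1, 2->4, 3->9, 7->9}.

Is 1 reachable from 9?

Yes

Explore from 9.
Distance 1: reach 1, 3, 10.
Found 1.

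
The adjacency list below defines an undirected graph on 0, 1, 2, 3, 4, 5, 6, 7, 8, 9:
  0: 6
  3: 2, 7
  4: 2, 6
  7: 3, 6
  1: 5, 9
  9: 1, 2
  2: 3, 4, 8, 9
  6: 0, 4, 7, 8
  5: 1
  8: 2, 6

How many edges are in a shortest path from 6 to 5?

5

Distance 0: 6.
Distance 1: 0, 4, 7, 8.
Distance 2: 2, 3.
Distance 3: 9.
Distance 4: 1.
Distance 5: 5 — contains 5.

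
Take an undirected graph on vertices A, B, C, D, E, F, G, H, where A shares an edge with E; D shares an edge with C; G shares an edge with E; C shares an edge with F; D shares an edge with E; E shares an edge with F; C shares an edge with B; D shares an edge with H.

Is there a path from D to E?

Explore from D.
Distance 1: reach C, E, H.
Found E.

Yes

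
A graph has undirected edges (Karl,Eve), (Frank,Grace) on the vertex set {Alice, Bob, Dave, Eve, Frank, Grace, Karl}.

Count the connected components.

5

From Alice: component {Alice}.
From Bob: component {Bob}.
From Dave: component {Dave}.
From Eve: component {Eve, Karl}.
From Frank: component {Frank, Grace}.
That's 5 components.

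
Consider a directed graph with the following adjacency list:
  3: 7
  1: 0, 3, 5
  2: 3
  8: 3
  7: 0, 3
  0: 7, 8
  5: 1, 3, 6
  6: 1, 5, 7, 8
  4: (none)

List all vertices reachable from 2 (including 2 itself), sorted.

0, 2, 3, 7, 8

Start at 2.
Its neighbours: 3.
Then their neighbours: 7.
Then next layer: 0.
Then next layer: 8.
Nothing further is reachable.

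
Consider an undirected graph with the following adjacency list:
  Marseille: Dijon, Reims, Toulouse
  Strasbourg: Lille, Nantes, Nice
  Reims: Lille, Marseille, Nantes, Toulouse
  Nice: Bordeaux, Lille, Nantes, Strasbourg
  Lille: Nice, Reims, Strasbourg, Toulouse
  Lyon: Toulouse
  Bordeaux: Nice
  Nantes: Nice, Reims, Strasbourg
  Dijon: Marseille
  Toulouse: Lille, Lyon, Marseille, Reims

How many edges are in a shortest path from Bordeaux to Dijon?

5

Distance 0: Bordeaux.
Distance 1: Nice.
Distance 2: Lille, Nantes, Strasbourg.
Distance 3: Reims, Toulouse.
Distance 4: Lyon, Marseille.
Distance 5: Dijon — contains Dijon.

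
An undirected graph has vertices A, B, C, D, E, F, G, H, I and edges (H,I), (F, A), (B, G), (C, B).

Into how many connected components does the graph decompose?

From A: component {A, F}.
From B: component {B, C, G}.
From D: component {D}.
From E: component {E}.
From H: component {H, I}.
That's 5 components.

5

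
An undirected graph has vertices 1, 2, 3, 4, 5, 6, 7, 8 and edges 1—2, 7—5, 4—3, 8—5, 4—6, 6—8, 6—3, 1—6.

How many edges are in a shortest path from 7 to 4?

Distance 0: 7.
Distance 1: 5.
Distance 2: 8.
Distance 3: 6.
Distance 4: 1, 3, 4 — contains 4.

4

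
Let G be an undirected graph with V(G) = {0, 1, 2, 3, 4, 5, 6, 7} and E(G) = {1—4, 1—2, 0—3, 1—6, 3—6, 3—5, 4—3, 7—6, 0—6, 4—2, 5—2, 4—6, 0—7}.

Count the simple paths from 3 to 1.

3–0–6–1
3–0–6–4–1
3–0–6–4–2–1
3–0–7–6–1
3–0–7–6–4–1
3–0–7–6–4–2–1
3–4–1
3–4–2–1
3–4–6–1
3–5–2–1
3–5–2–4–1
3–5–2–4–6–1
3–6–1
3–6–4–1
3–6–4–2–1

15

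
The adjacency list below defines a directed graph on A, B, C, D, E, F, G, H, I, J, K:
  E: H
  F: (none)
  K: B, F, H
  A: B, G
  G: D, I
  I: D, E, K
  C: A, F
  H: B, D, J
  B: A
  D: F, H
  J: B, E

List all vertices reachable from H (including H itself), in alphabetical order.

Start at H.
Its neighbours: B, D, J.
Then their neighbours: A, E, F.
Then next layer: G.
Then next layer: I.
Then next layer: K.
Nothing further is reachable.

A, B, D, E, F, G, H, I, J, K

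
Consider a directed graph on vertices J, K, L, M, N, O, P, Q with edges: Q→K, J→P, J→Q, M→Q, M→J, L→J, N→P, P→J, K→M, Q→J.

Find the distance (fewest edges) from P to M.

Distance 0: P.
Distance 1: J.
Distance 2: Q.
Distance 3: K.
Distance 4: M — contains M.

4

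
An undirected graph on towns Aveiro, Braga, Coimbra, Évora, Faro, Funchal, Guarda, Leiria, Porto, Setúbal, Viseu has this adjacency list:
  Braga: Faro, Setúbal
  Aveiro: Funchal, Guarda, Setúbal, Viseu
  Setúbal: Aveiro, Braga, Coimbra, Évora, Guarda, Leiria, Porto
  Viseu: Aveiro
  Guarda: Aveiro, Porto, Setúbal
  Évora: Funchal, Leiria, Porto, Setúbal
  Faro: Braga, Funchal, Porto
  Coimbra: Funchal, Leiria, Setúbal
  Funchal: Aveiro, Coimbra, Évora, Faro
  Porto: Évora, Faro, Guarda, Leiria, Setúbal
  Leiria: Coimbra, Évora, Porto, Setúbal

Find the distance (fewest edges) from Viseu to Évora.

Distance 0: Viseu.
Distance 1: Aveiro.
Distance 2: Funchal, Guarda, Setúbal.
Distance 3: Braga, Coimbra, Évora, Faro, Leiria, Porto — contains Évora.

3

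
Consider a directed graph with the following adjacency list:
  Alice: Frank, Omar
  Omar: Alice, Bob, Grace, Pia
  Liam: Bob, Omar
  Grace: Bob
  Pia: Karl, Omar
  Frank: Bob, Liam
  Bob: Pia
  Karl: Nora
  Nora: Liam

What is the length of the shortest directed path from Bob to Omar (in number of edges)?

2

Distance 0: Bob.
Distance 1: Pia.
Distance 2: Karl, Omar — contains Omar.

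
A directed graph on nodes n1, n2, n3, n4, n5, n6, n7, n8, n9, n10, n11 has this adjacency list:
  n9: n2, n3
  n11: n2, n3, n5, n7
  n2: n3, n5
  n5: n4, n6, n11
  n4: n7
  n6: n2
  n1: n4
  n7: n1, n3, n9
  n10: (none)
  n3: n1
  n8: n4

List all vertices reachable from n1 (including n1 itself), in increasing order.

Start at n1.
Its neighbours: n4.
Then their neighbours: n7.
Then next layer: n3, n9.
Then next layer: n2.
Then next layer: n5.
Then next layer: n6, n11.
Nothing further is reachable.

n1, n2, n3, n4, n5, n6, n7, n9, n11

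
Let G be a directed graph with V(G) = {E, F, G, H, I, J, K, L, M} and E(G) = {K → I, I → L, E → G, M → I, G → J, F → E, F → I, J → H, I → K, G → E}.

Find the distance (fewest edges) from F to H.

4

Distance 0: F.
Distance 1: E, I.
Distance 2: G, K, L.
Distance 3: J.
Distance 4: H — contains H.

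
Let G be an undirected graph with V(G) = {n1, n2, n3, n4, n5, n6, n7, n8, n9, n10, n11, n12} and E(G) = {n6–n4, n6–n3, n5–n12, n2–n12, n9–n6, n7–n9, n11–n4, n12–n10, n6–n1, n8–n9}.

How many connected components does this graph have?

2

From n1: component {n1, n3, n4, n6, n7, n8, n9, n11}.
From n2: component {n2, n5, n10, n12}.
That's 2 components.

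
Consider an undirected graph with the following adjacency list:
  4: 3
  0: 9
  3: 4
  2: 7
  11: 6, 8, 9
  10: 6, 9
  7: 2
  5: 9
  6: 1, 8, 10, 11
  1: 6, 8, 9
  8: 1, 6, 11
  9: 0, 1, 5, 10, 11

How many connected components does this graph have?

From 0: component {0, 1, 5, 6, 8, 9, 10, 11}.
From 2: component {2, 7}.
From 3: component {3, 4}.
That's 3 components.

3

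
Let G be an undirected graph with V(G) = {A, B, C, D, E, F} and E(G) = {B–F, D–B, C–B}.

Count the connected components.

From A: component {A}.
From B: component {B, C, D, F}.
From E: component {E}.
That's 3 components.

3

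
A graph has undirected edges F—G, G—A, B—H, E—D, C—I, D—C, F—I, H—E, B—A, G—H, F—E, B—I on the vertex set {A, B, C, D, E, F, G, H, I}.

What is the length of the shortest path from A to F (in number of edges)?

2

Distance 0: A.
Distance 1: B, G.
Distance 2: F, H, I — contains F.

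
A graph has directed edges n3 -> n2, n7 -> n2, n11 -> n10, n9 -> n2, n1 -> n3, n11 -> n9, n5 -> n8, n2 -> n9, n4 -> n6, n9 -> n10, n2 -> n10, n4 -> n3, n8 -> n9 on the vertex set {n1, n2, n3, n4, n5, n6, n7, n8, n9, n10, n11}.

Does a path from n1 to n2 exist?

Explore from n1.
Distance 1: reach n3.
Distance 2: reach n2.
Found n2.

Yes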